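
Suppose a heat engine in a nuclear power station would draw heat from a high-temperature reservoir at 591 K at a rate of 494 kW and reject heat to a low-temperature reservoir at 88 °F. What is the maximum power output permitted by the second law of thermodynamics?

T_C = 88 °F → (88 − 32) × 5/9 = 31.11 °C = 304.26 K.
The second-law ceiling is the Carnot efficiency, η_max = 1 − T_C/T_H = 1 − 304.26/591.00 = 0.4852.
W_max = η_max · Q_H = 0.4852 × 494 = 239.7 kW.

Ẇ_max ≈ 239.7 kW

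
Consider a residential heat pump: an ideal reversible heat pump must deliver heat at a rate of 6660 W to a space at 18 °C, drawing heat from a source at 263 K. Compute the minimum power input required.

Ẇ_in ≈ 644 W

T_H = 18 °C → 18 + 273.15 = 291.15 K.
COP_HP = T_H/(T_H − T_C) = 291.15/28.15 = 10.3428.
W = Q_H/COP_HP = 6660/10.3428 = 644 W.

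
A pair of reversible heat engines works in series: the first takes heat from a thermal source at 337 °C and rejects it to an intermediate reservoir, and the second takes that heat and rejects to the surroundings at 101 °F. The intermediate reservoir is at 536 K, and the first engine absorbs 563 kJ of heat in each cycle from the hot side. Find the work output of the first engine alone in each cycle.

W₁ ≈ 68.4 kJ

T_H = 337 °C → 337 + 273.15 = 610.15 K.
T_C = 101 °F → (101 − 32) × 5/9 = 38.33 °C = 311.48 K.
First-stage efficiency η₁ = 1 − T_m/T_H = 1 − 536.00/610.15 = 0.1215.
W₁ = η₁·Q_H = 0.1215 × 563 = 68.4 kJ.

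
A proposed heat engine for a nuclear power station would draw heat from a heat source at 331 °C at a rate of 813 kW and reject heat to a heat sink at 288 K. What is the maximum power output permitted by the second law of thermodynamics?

Ẇ_max ≈ 425 kW

T_H = 331 °C → 331 + 273.15 = 604.15 K.
The second-law ceiling is the Carnot efficiency, η_max = 1 − T_C/T_H = 1 − 288.00/604.15 = 0.5233.
W_max = η_max · Q_H = 0.5233 × 813 = 425 kW.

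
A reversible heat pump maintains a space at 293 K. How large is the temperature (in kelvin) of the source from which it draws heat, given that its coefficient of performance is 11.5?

COP_HP = T_H/(T_H − T_C) ⇒ T_C = T_H·(COP_HP − 1)/COP_HP = 293.00 × (11.5 − 1)/11.5 = 267.5 K.

T_C ≈ 267.5 K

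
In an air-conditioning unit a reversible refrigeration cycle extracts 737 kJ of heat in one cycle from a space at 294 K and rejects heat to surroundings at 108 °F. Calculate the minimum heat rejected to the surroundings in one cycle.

Q_H ≈ 791 kJ

T_H = 108 °F → (108 − 32) × 5/9 = 42.22 °C = 315.37 K.
For a reversible cycle Q_H/Q_C = T_H/T_C, so Q_H = Q_C·T_H/T_C = 737 × 315.37/294.00 = 791 kJ.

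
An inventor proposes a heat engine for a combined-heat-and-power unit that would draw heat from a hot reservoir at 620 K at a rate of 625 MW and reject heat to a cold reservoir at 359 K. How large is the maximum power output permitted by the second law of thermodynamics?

No engine can exceed the Carnot limit: η_max = 1 − T_C/T_H = 1 − 359.00/620.00 = 0.4210.
W_max = η_max · Q_H = 0.4210 × 625 = 263.1 MW.

Ẇ_max ≈ 263.1 MW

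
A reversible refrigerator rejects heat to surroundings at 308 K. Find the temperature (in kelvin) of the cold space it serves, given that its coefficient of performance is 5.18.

T_C ≈ 258.2 K

COP_R = T_C/(T_H − T_C) ⇒ T_C = T_H·COP_R/(1 + COP_R) = 308.00 × 5.18/(1 + 5.18) = 258.2 K.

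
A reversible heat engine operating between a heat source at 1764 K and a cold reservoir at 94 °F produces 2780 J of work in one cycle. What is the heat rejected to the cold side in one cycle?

Q_C ≈ 587.1 J

T_C = 94 °F → (94 − 32) × 5/9 = 34.44 °C = 307.59 K.
η_rev = 1 − T_C/T_H = 1 − 307.59/1764.00 = 0.8256.
Since Q_C/Q_H = T_C/T_H and Q_H = W/η, Q_C = W·T_C/(T_H − T_C) = 2780 × 307.59/1456.41 = 587.1 J.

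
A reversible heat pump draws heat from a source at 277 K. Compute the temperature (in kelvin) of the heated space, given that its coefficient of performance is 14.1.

COP_HP = T_H/(T_H − T_C) ⇒ T_H = T_C·COP_HP/(COP_HP − 1) = 277.00 × 14.1/(14.1 − 1) = 298 K.

T_H ≈ 298 K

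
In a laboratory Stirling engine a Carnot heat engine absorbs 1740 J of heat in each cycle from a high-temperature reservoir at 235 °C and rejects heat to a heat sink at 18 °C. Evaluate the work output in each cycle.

T_H = 235 °C → 235 + 273.15 = 508.15 K.
T_C = 18 °C → 18 + 273.15 = 291.15 K.
The Carnot efficiency is η = 1 − T_C/T_H = 1 − 291.15/508.15 = 0.4270.
W = η·Q_H = 0.4270 × 1740 = 743.0 J.

W ≈ 743.0 J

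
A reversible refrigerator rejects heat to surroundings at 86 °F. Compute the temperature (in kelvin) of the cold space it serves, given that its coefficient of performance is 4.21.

T_H = 86 °F → (86 − 32) × 5/9 = 30.00 °C = 303.15 K.
COP_R = T_C/(T_H − T_C) ⇒ T_C = T_H·COP_R/(1 + COP_R) = 303.15 × 4.21/(1 + 4.21) = 245 K.

T_C ≈ 245 K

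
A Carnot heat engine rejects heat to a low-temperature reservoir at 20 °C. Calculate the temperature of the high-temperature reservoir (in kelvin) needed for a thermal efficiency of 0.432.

T_H ≈ 516 K

T_C = 20 °C → 20 + 273.15 = 293.15 K.
From η = 1 − T_C/T_H, solving for T_H gives T_H = T_C/(1 − η) = 293.15/(1 − 0.432) = 516 K.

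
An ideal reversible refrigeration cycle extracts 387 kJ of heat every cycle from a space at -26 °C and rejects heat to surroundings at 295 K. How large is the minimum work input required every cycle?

T_C = -26 °C → -26 + 273.15 = 247.15 K.
The reversible coefficient of performance is COP_R = T_C/(T_H − T_C) = 247.15/47.85 = 5.1651.
W = Q_C/COP_R = 387/5.1651 = 74.9 kJ.

W_in ≈ 74.9 kJ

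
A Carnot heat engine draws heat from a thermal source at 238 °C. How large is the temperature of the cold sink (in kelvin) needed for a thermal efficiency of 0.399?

T_C ≈ 307 K

T_H = 238 °C → 238 + 273.15 = 511.15 K.
From η = 1 − T_C/T_H, T_C = T_H·(1 − η) = 511.15 × (1 − 0.399) = 307 K.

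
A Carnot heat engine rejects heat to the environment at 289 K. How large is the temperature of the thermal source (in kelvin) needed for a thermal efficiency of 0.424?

From η = 1 − T_C/T_H, solving for T_H gives T_H = T_C/(1 − η) = 289.00/(1 − 0.424) = 502 K.

T_H ≈ 502 K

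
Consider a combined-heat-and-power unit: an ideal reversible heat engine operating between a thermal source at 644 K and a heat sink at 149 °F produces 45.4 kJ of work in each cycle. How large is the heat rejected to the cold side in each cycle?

T_C = 149 °F → (149 − 32) × 5/9 = 65.00 °C = 338.15 K.
η_rev = 1 − T_C/T_H = 1 − 338.15/644.00 = 0.4749.
Since Q_C/Q_H = T_C/T_H and Q_H = W/η, Q_C = W·T_C/(T_H − T_C) = 45.4 × 338.15/305.85 = 50.2 kJ.

Q_C ≈ 50.2 kJ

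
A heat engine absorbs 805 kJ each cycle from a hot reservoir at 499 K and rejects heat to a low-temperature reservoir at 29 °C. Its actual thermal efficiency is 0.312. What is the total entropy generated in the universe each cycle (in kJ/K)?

T_C = 29 °C → 29 + 273.15 = 302.15 K.
W = η·Q_H = 0.312 × 805 = 251.2 kJ, so Q_C = Q_H − W = 553.8 kJ.
Reservoir entropy changes: ΔS_H = −Q_H/T_H = −805/499.00 = -1.613 kJ/K and ΔS_C = +Q_C/T_C = 553.8/302.15 = 1.833 kJ/K.
ΔS_univ = −Q_H/T_H + Q_C/T_C = 0.220 kJ/K (> 0, since η = 0.312 < η_Carnot = 0.394).

ΔS_univ ≈ 0.220 kJ/K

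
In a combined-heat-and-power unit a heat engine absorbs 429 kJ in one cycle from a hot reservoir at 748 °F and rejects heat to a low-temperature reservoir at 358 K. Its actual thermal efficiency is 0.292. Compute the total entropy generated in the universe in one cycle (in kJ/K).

ΔS_univ ≈ 0.209 kJ/K

T_H = 748 °F → (748 − 32) × 5/9 = 397.78 °C = 670.93 K.
W = η·Q_H = 0.292 × 429 = 125.3 kJ, so Q_C = Q_H − W = 303.7 kJ.
Entropy balance on the reservoirs: −Q_H/T_H = -0.6394 kJ/K, +Q_C/T_C = 0.8484 kJ/K.
ΔS_univ = −Q_H/T_H + Q_C/T_C = 0.209 kJ/K (> 0, since η = 0.292 < η_Carnot = 0.466).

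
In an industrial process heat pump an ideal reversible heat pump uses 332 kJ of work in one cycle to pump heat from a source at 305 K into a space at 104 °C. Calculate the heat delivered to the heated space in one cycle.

Q_H ≈ 1740 kJ

T_H = 104 °C → 104 + 273.15 = 377.15 K.
Reversible heating COP: COP_HP = T_H/(T_H − T_C) = 377.15/72.15 = 5.2273.
Q_H = COP_HP · W = 5.2273 × 332 = 1740 kJ.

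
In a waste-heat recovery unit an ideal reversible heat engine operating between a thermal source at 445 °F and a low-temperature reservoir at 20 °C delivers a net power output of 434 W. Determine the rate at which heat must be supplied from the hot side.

T_H = 445 °F → (445 − 32) × 5/9 = 229.44 °C = 502.59 K.
T_C = 20 °C → 20 + 273.15 = 293.15 K.
For a reversible engine, η = 1 − T_C/T_H = 1 − 293.15/502.59 = 0.4167.
Q_H = W/η = 434/0.4167 = 1041 W.

Q̇_H ≈ 1041 W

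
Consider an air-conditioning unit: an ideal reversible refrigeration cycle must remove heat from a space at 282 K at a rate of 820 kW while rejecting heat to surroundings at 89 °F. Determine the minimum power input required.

Ẇ_in ≈ 66.3 kW

T_H = 89 °F → (89 − 32) × 5/9 = 31.67 °C = 304.82 K.
The reversible coefficient of performance is COP_R = T_C/(T_H − T_C) = 282.00/22.82 = 12.3594.
W = Q_C/COP_R = 820/12.3594 = 66.3 kW.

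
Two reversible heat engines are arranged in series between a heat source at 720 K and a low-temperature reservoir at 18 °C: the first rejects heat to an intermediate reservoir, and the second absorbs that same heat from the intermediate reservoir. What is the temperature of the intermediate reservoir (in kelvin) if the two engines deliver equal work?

T_m ≈ 505.6 K

T_C = 18 °C → 18 + 273.15 = 291.15 K.
For reversible stages Q_m = Q_H·(T_m/T_H). Setting W₁ = Q_H(1 − T_m/T_H) equal to W₂ = Q_m(1 − T_C/T_m) = Q_H·(T_m − T_C)/T_H gives T_H − T_m = T_m − T_C, so T_m = (T_H + T_C)/2 = (720.00 + 291.15)/2 = 505.6 K.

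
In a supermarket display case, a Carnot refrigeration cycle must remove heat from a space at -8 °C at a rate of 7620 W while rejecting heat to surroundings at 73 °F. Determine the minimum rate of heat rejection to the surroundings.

Q̇_H ≈ 8500 W

T_H = 73 °F → (73 − 32) × 5/9 = 22.78 °C = 295.93 K.
T_C = -8 °C → -8 + 273.15 = 265.15 K.
For a reversible cycle Q_H/Q_C = T_H/T_C, so Q_H = Q_C·T_H/T_C = 7620 × 295.93/265.15 = 8500 W.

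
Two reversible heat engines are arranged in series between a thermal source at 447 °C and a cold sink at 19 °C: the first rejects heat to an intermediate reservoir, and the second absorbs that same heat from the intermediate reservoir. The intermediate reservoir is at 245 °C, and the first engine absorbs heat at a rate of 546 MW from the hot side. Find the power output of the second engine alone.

T_H = 447 °C → 447 + 273.15 = 720.15 K.
T_C = 19 °C → 19 + 273.15 = 292.15 K.
T_m = 245 °C → 245 + 273.15 = 518.15 K.
Heat entering the second stage: Q_m = Q_H·(T_m/T_H) = 546 × 518.15/720.15 = 392.8 MW.
Second-stage efficiency η₂ = 1 − T_C/T_m = 1 − 292.15/518.15 = 0.4362, so W₂ = η₂·Q_m = 171.3 MW.

Ẇ₂ ≈ 171.3 MW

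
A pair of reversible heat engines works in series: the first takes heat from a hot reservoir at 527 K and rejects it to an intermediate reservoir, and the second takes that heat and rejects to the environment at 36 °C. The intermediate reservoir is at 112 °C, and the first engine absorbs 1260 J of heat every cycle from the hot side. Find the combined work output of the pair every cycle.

T_C = 36 °C → 36 + 273.15 = 309.15 K.
Two reversible stages in series are equivalent to a single Carnot engine between T_H and T_C, so η_total = 1 − T_C/T_H = 1 − 309.15/527.00 = 0.4134.
W_total = η_total · Q_H = 0.4134 × 1260 = 521 J.

W_total ≈ 521 J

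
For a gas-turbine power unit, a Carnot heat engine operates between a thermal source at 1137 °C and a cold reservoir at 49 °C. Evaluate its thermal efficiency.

η ≈ 0.772

T_H = 1137 °C → 1137 + 273.15 = 1410.15 K.
T_C = 49 °C → 49 + 273.15 = 322.15 K.
Since the cycle is reversible, η = 1 − T_C/T_H = 1 − 322.15/1410.15 = 0.772.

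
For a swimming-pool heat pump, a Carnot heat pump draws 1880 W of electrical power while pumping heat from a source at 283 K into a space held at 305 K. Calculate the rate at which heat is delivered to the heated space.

Reversible heating COP: COP_HP = T_H/(T_H − T_C) = 305.00/22.00 = 13.8636.
Q_H = COP_HP · W = 13.8636 × 1880 = 26060 W.

Q̇_H ≈ 26060 W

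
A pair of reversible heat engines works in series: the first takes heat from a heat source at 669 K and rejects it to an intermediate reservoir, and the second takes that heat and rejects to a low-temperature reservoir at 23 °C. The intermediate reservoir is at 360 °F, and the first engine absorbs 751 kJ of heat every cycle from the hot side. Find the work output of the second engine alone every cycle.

W₂ ≈ 179 kJ

T_C = 23 °C → 23 + 273.15 = 296.15 K.
T_m = 360 °F → (360 − 32) × 5/9 = 182.22 °C = 455.37 K.
Heat entering the second stage: Q_m = Q_H·(T_m/T_H) = 751 × 455.37/669.00 = 511 kJ.
Second-stage efficiency η₂ = 1 − T_C/T_m = 1 − 296.15/455.37 = 0.3497, so W₂ = η₂·Q_m = 179 kJ.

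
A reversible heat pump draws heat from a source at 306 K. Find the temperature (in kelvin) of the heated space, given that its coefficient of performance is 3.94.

T_H ≈ 410.1 K

COP_HP = T_H/(T_H − T_C) ⇒ T_H = T_C·COP_HP/(COP_HP − 1) = 306.00 × 3.94/(3.94 − 1) = 410.1 K.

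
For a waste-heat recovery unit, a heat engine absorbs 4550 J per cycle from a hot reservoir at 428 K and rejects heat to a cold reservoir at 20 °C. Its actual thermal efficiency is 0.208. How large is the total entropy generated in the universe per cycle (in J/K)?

T_C = 20 °C → 20 + 273.15 = 293.15 K.
W = η·Q_H = 0.208 × 4550 = 946.4 J, so Q_C = Q_H − W = 3604 J.
Reservoir entropy changes: ΔS_H = −Q_H/T_H = −4550/428.00 = -10.63 J/K and ΔS_C = +Q_C/T_C = 3604/293.15 = 12.29 J/K.
ΔS_univ = −Q_H/T_H + Q_C/T_C = 1.66 J/K (> 0, since η = 0.208 < η_Carnot = 0.315).

ΔS_univ ≈ 1.66 J/K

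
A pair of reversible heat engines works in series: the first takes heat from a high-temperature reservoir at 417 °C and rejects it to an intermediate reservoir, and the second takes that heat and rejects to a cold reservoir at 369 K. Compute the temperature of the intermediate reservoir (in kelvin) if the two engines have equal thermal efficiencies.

T_H = 417 °C → 417 + 273.15 = 690.15 K.
Equal efficiencies require 1 − T_m/T_H = 1 − T_C/T_m, i.e. T_m/T_H = T_C/T_m, so T_m = √(T_H·T_C) = √(690.15 × 369.00) = 505 K.

T_m ≈ 505 K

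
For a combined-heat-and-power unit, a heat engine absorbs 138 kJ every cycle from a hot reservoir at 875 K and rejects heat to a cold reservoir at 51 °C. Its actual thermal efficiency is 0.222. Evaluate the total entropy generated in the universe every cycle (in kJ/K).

T_C = 51 °C → 51 + 273.15 = 324.15 K.
W = η·Q_H = 0.222 × 138 = 30.64 kJ, so Q_C = Q_H − W = 107.4 kJ.
The hot reservoir loses entropy Q_H/T_H = 138/875.00 = 0.1577 kJ/K; the cold reservoir gains Q_C/T_C = 107.4/324.15 = 0.3312 kJ/K.
ΔS_univ = −Q_H/T_H + Q_C/T_C = 0.174 kJ/K (> 0, since η = 0.222 < η_Carnot = 0.630).

ΔS_univ ≈ 0.174 kJ/K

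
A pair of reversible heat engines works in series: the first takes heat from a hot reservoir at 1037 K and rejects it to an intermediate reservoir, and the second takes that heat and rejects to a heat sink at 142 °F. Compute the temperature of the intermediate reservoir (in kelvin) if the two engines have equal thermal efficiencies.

T_m ≈ 589 K

T_C = 142 °F → (142 − 32) × 5/9 = 61.11 °C = 334.26 K.
Equal efficiencies require 1 − T_m/T_H = 1 − T_C/T_m, i.e. T_m/T_H = T_C/T_m, so T_m = √(T_H·T_C) = √(1037.00 × 334.26) = 589 K.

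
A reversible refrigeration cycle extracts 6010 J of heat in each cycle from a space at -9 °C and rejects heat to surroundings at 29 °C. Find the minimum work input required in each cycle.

W_in ≈ 865 J

T_H = 29 °C → 29 + 273.15 = 302.15 K.
T_C = -9 °C → -9 + 273.15 = 264.15 K.
COP_R = T_C/(T_H − T_C) = 264.15/38.00 = 6.9513.
W = Q_C/COP_R = 6010/6.9513 = 865 J.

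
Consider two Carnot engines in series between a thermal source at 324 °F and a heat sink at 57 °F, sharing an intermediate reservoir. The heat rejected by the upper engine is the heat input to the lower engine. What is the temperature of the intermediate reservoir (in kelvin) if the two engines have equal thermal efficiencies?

T_H = 324 °F → (324 − 32) × 5/9 = 162.22 °C = 435.37 K.
T_C = 57 °F → (57 − 32) × 5/9 = 13.89 °C = 287.04 K.
Equal efficiencies require 1 − T_m/T_H = 1 − T_C/T_m, i.e. T_m/T_H = T_C/T_m, so T_m = √(T_H·T_C) = √(435.37 × 287.04) = 353.5 K.

T_m ≈ 353.5 K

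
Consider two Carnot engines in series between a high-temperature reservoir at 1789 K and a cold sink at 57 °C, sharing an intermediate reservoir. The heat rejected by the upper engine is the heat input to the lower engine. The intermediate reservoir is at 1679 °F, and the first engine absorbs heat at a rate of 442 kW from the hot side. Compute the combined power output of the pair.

Ẇ_total ≈ 360 kW

T_C = 57 °C → 57 + 273.15 = 330.15 K.
Two reversible stages in series are equivalent to a single Carnot engine between T_H and T_C, so η_total = 1 − T_C/T_H = 1 − 330.15/1789.00 = 0.8155.
W_total = η_total · Q_H = 0.8155 × 442 = 360 kW.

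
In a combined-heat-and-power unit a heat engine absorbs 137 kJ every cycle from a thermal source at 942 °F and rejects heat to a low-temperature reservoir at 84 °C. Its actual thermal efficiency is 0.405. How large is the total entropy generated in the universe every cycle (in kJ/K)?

ΔS_univ ≈ 0.0523 kJ/K

T_H = 942 °F → (942 − 32) × 5/9 = 505.56 °C = 778.71 K.
T_C = 84 °C → 84 + 273.15 = 357.15 K.
W = η·Q_H = 0.405 × 137 = 55.49 kJ, so Q_C = Q_H − W = 81.51 kJ.
Reservoir entropy changes: ΔS_H = −Q_H/T_H = −137/778.71 = -0.1759 kJ/K and ΔS_C = +Q_C/T_C = 81.51/357.15 = 0.2282 kJ/K.
ΔS_univ = −Q_H/T_H + Q_C/T_C = 0.0523 kJ/K (> 0, since η = 0.405 < η_Carnot = 0.541).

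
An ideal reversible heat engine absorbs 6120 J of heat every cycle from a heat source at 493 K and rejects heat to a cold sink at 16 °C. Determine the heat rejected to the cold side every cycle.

T_C = 16 °C → 16 + 273.15 = 289.15 K.
η_rev = 1 − T_C/T_H = 1 − 289.15/493.00 = 0.4135.
For a reversible cycle Q_C/Q_H = T_C/T_H, so Q_C = 6120 × 289.15/493.00 = 3590 J.

Q_C ≈ 3590 J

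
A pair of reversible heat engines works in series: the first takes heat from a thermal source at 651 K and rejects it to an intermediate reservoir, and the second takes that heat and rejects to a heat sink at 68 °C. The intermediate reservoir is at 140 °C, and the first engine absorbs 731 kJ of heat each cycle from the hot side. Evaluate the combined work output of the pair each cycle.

W_total ≈ 348 kJ

T_C = 68 °C → 68 + 273.15 = 341.15 K.
Two reversible stages in series are equivalent to a single Carnot engine between T_H and T_C, so η_total = 1 − T_C/T_H = 1 − 341.15/651.00 = 0.4760.
W_total = η_total · Q_H = 0.4760 × 731 = 348 kJ.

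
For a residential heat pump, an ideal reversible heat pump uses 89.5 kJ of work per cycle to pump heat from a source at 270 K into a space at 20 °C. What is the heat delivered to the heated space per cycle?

Q_H ≈ 1130 kJ

T_H = 20 °C → 20 + 273.15 = 293.15 K.
The Carnot heat-pump COP is COP_HP = T_H/(T_H − T_C) = 293.15/23.15 = 12.6631.
Q_H = COP_HP · W = 12.6631 × 89.5 = 1130 kJ.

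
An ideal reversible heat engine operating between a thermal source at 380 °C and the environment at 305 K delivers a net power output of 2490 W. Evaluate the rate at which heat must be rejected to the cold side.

Q̇_C ≈ 2181 W

T_H = 380 °C → 380 + 273.15 = 653.15 K.
Since the cycle is reversible, η = 1 − T_C/T_H = 1 − 305.00/653.15 = 0.5330.
Since Q_C/Q_H = T_C/T_H and Q_H = W/η, Q_C = W·T_C/(T_H − T_C) = 2490 × 305.00/348.15 = 2181 W.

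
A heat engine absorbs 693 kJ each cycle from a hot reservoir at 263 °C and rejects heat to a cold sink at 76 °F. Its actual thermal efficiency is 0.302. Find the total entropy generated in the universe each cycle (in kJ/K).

ΔS_univ ≈ 0.333 kJ/K

T_H = 263 °C → 263 + 273.15 = 536.15 K.
T_C = 76 °F → (76 − 32) × 5/9 = 24.44 °C = 297.59 K.
W = η·Q_H = 0.302 × 693 = 209.3 kJ, so Q_C = Q_H − W = 483.7 kJ.
Entropy balance on the reservoirs: −Q_H/T_H = -1.293 kJ/K, +Q_C/T_C = 1.625 kJ/K.
ΔS_univ = −Q_H/T_H + Q_C/T_C = 0.333 kJ/K (> 0, since η = 0.302 < η_Carnot = 0.445).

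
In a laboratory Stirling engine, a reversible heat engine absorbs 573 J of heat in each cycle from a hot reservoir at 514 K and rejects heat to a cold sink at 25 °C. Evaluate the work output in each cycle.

T_C = 25 °C → 25 + 273.15 = 298.15 K.
η_rev = 1 − T_C/T_H = 1 − 298.15/514.00 = 0.4199.
W = η·Q_H = 0.4199 × 573 = 241 J.

W ≈ 241 J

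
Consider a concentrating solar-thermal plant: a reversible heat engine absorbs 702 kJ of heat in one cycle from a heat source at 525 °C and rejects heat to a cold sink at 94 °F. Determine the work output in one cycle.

T_H = 525 °C → 525 + 273.15 = 798.15 K.
T_C = 94 °F → (94 − 32) × 5/9 = 34.44 °C = 307.59 K.
Carnot efficiency: η = 1 − T_C/T_H = 1 − 307.59/798.15 = 0.6146.
W = η·Q_H = 0.6146 × 702 = 431 kJ.

W ≈ 431 kJ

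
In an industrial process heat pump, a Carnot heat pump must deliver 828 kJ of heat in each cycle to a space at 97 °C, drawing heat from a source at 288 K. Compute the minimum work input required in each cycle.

W_in ≈ 183.8 kJ

T_H = 97 °C → 97 + 273.15 = 370.15 K.
Reversible heating COP: COP_HP = T_H/(T_H − T_C) = 370.15/82.15 = 4.5058.
W = Q_H/COP_HP = 828/4.5058 = 183.8 kJ.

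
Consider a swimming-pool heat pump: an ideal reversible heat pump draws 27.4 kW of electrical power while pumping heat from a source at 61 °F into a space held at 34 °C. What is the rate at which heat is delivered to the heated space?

T_H = 34 °C → 34 + 273.15 = 307.15 K.
T_C = 61 °F → (61 − 32) × 5/9 = 16.11 °C = 289.26 K.
COP_HP = T_H/(T_H − T_C) = 307.15/17.89 = 17.1699.
Q_H = COP_HP · W = 17.1699 × 27.4 = 470.5 kW.

Q̇_H ≈ 470.5 kW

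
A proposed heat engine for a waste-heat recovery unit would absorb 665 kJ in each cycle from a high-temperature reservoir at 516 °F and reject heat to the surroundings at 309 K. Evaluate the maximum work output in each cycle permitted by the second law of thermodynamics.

T_H = 516 °F → (516 − 32) × 5/9 = 268.89 °C = 542.04 K.
By the Carnot theorem, η_max = 1 − T_C/T_H = 1 − 309.00/542.04 = 0.4299.
W_max = η_max · Q_H = 0.4299 × 665 = 285.9 kJ.

W_max ≈ 285.9 kJ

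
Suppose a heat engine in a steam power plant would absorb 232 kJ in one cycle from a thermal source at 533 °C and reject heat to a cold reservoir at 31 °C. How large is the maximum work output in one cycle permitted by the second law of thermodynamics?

W_max ≈ 144 kJ

T_H = 533 °C → 533 + 273.15 = 806.15 K.
T_C = 31 °C → 31 + 273.15 = 304.15 K.
No engine can exceed the Carnot limit: η_max = 1 − T_C/T_H = 1 − 304.15/806.15 = 0.6227.
W_max = η_max · Q_H = 0.6227 × 232 = 144 kJ.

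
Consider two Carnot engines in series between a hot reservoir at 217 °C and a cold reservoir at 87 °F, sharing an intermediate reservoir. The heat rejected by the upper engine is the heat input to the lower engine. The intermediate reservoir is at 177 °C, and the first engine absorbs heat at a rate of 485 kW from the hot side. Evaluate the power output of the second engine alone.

Ẇ₂ ≈ 145 kW

T_H = 217 °C → 217 + 273.15 = 490.15 K.
T_C = 87 °F → (87 − 32) × 5/9 = 30.56 °C = 303.71 K.
T_m = 177 °C → 177 + 273.15 = 450.15 K.
Heat entering the second stage: Q_m = Q_H·(T_m/T_H) = 485 × 450.15/490.15 = 445 kW.
Second-stage efficiency η₂ = 1 − T_C/T_m = 1 − 303.71/450.15 = 0.3253, so W₂ = η₂·Q_m = 145 kW.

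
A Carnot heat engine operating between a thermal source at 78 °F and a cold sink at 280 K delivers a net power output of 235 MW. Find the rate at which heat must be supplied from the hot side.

Q̇_H ≈ 3750 MW

T_H = 78 °F → (78 − 32) × 5/9 = 25.56 °C = 298.71 K.
The Carnot efficiency is η = 1 − T_C/T_H = 1 − 280.00/298.71 = 0.0626.
Q_H = W/η = 235/0.0626 = 3750 MW.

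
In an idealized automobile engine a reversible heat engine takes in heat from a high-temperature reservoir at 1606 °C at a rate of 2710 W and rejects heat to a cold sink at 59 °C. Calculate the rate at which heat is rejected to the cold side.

Q̇_C ≈ 479.0 W

T_H = 1606 °C → 1606 + 273.15 = 1879.15 K.
T_C = 59 °C → 59 + 273.15 = 332.15 K.
For a reversible engine, η = 1 − T_C/T_H = 1 − 332.15/1879.15 = 0.8232.
For a reversible cycle Q_C/Q_H = T_C/T_H, so Q_C = 2710 × 332.15/1879.15 = 479.0 W.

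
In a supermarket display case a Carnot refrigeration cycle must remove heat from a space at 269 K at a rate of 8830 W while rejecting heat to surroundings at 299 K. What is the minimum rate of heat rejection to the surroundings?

Q̇_H ≈ 9815 W

For a reversible cycle Q_H/Q_C = T_H/T_C, so Q_H = Q_C·T_H/T_C = 8830 × 299.00/269.00 = 9815 W.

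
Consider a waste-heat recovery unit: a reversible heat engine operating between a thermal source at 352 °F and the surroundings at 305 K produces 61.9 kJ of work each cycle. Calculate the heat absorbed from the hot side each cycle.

Q_H ≈ 191.3 kJ

T_H = 352 °F → (352 − 32) × 5/9 = 177.78 °C = 450.93 K.
The Carnot efficiency is η = 1 − T_C/T_H = 1 − 305.00/450.93 = 0.3236.
Q_H = W/η = 61.9/0.3236 = 191.3 kJ.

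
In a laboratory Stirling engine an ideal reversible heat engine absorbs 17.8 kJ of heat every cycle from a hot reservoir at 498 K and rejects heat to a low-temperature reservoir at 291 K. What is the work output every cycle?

η_rev = 1 − T_C/T_H = 1 − 291.00/498.00 = 0.4157.
W = η·Q_H = 0.4157 × 17.8 = 7.399 kJ.

W ≈ 7.399 kJ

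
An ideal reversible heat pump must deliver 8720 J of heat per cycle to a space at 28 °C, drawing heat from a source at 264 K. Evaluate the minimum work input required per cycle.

T_H = 28 °C → 28 + 273.15 = 301.15 K.
For a reversible heat pump, COP_HP = T_H/(T_H − T_C) = 301.15/37.15 = 8.1063.
W = Q_H/COP_HP = 8720/8.1063 = 1080 J.

W_in ≈ 1080 J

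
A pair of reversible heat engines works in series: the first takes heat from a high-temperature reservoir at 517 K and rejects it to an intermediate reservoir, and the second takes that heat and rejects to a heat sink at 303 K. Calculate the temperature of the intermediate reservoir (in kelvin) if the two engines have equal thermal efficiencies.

T_m ≈ 396 K

Equal efficiencies require 1 − T_m/T_H = 1 − T_C/T_m, i.e. T_m/T_H = T_C/T_m, so T_m = √(T_H·T_C) = √(517.00 × 303.00) = 396 K.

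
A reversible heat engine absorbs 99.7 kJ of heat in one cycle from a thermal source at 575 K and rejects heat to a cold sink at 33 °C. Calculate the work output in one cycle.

T_C = 33 °C → 33 + 273.15 = 306.15 K.
For a reversible engine, η = 1 − T_C/T_H = 1 − 306.15/575.00 = 0.4676.
W = η·Q_H = 0.4676 × 99.7 = 46.6 kJ.

W ≈ 46.6 kJ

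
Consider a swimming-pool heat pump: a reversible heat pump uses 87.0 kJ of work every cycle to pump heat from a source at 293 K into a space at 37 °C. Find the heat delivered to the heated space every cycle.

Q_H ≈ 1570 kJ

T_H = 37 °C → 37 + 273.15 = 310.15 K.
COP_HP = T_H/(T_H − T_C) = 310.15/17.15 = 18.0845.
Q_H = COP_HP · W = 18.0845 × 87.0 = 1570 kJ.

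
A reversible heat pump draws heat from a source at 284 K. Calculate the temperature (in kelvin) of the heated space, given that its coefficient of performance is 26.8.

T_H ≈ 295 K

COP_HP = T_H/(T_H − T_C) ⇒ T_H = T_C·COP_HP/(COP_HP − 1) = 284.00 × 26.8/(26.8 − 1) = 295 K.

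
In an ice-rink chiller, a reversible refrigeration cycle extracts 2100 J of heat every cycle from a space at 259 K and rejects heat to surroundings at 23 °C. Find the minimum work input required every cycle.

W_in ≈ 301 J

T_H = 23 °C → 23 + 273.15 = 296.15 K.
Carnot COP: COP_R = T_C/(T_H − T_C) = 259.00/37.15 = 6.9717.
W = Q_C/COP_R = 2100/6.9717 = 301 J.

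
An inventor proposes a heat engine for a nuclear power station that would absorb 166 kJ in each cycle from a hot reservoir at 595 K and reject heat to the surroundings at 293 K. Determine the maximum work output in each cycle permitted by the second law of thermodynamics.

The upper bound on efficiency is η_max = 1 − T_C/T_H = 1 − 293.00/595.00 = 0.5076.
W_max = η_max · Q_H = 0.5076 × 166 = 84.3 kJ.

W_max ≈ 84.3 kJ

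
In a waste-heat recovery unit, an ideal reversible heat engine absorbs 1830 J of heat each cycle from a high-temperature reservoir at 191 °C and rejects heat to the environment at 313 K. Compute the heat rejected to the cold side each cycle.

T_H = 191 °C → 191 + 273.15 = 464.15 K.
Carnot efficiency: η = 1 − T_C/T_H = 1 − 313.00/464.15 = 0.3256.
For a reversible cycle Q_C/Q_H = T_C/T_H, so Q_C = 1830 × 313.00/464.15 = 1234 J.

Q_C ≈ 1234 J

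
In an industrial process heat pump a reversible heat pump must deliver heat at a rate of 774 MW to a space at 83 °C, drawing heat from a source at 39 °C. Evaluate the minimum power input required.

T_H = 83 °C → 83 + 273.15 = 356.15 K.
T_C = 39 °C → 39 + 273.15 = 312.15 K.
Reversible heating COP: COP_HP = T_H/(T_H − T_C) = 356.15/44.00 = 8.0943.
W = Q_H/COP_HP = 774/8.0943 = 95.62 MW.

Ẇ_in ≈ 95.62 MW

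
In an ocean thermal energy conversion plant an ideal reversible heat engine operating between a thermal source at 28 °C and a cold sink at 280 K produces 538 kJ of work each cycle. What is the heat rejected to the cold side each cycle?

T_H = 28 °C → 28 + 273.15 = 301.15 K.
For a reversible engine, η = 1 − T_C/T_H = 1 − 280.00/301.15 = 0.0702.
Since Q_C/Q_H = T_C/T_H and Q_H = W/η, Q_C = W·T_C/(T_H − T_C) = 538 × 280.00/21.15 = 7120 kJ.

Q_C ≈ 7120 kJ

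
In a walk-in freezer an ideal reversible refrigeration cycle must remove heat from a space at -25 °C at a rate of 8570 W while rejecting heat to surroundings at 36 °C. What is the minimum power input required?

T_H = 36 °C → 36 + 273.15 = 309.15 K.
T_C = -25 °C → -25 + 273.15 = 248.15 K.
Carnot COP: COP_R = T_C/(T_H − T_C) = 248.15/61.00 = 4.0680.
W = Q_C/COP_R = 8570/4.0680 = 2107 W.

Ẇ_in ≈ 2107 W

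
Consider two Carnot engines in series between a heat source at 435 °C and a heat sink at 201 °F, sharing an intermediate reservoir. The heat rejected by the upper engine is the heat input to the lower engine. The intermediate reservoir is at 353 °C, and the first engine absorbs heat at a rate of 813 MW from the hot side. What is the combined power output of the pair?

Ẇ_total ≈ 392 MW

T_H = 435 °C → 435 + 273.15 = 708.15 K.
T_C = 201 °F → (201 − 32) × 5/9 = 93.89 °C = 367.04 K.
Two reversible stages in series are equivalent to a single Carnot engine between T_H and T_C, so η_total = 1 − T_C/T_H = 1 − 367.04/708.15 = 0.4817.
W_total = η_total · Q_H = 0.4817 × 813 = 392 MW.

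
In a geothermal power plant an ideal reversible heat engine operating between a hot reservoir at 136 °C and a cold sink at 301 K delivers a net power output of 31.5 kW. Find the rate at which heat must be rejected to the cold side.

T_H = 136 °C → 136 + 273.15 = 409.15 K.
Carnot efficiency: η = 1 − T_C/T_H = 1 − 301.00/409.15 = 0.2643.
Since Q_C/Q_H = T_C/T_H and Q_H = W/η, Q_C = W·T_C/(T_H − T_C) = 31.5 × 301.00/108.15 = 87.7 kW.

Q̇_C ≈ 87.7 kW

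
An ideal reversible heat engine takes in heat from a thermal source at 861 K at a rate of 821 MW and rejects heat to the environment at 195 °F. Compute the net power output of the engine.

Ẇ ≈ 474 MW

T_C = 195 °F → (195 − 32) × 5/9 = 90.56 °C = 363.71 K.
Since the cycle is reversible, η = 1 − T_C/T_H = 1 − 363.71/861.00 = 0.5776.
W = η·Q_H = 0.5776 × 821 = 474 MW.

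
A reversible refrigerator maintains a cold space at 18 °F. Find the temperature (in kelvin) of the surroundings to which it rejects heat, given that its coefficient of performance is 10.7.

T_C = 18 °F → (18 − 32) × 5/9 = -7.78 °C = 265.37 K.
COP_R = T_C/(T_H − T_C) ⇒ T_H = T_C·(1 + 1/COP_R) = 265.37 × (1 + 1/10.7) = 290 K.

T_H ≈ 290 K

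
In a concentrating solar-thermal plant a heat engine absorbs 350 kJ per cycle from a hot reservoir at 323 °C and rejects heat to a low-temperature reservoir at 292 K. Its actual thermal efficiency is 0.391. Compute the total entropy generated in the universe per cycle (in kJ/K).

T_H = 323 °C → 323 + 273.15 = 596.15 K.
W = η·Q_H = 0.391 × 350 = 136.8 kJ, so Q_C = Q_H − W = 213.2 kJ.
Reservoir entropy changes: ΔS_H = −Q_H/T_H = −350/596.15 = -0.5871 kJ/K and ΔS_C = +Q_C/T_C = 213.2/292.00 = 0.7300 kJ/K.
ΔS_univ = −Q_H/T_H + Q_C/T_C = 0.143 kJ/K (> 0, since η = 0.391 < η_Carnot = 0.510).

ΔS_univ ≈ 0.143 kJ/K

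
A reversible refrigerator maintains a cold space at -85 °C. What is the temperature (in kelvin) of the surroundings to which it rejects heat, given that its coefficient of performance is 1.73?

T_C = -85 °C → -85 + 273.15 = 188.15 K.
COP_R = T_C/(T_H − T_C) ⇒ T_H = T_C·(1 + 1/COP_R) = 188.15 × (1 + 1/1.73) = 296.9 K.

T_H ≈ 296.9 K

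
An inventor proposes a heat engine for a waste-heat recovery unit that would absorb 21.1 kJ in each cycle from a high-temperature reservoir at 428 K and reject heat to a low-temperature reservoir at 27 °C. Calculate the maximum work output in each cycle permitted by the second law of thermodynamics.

W_max ≈ 6.303 kJ

T_C = 27 °C → 27 + 273.15 = 300.15 K.
The second-law ceiling is the Carnot efficiency, η_max = 1 − T_C/T_H = 1 − 300.15/428.00 = 0.2987.
W_max = η_max · Q_H = 0.2987 × 21.1 = 6.303 kJ.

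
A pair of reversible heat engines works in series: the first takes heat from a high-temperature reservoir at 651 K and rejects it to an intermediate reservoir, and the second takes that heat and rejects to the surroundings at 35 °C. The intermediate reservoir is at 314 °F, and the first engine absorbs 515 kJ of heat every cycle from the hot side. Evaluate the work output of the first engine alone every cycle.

T_C = 35 °C → 35 + 273.15 = 308.15 K.
T_m = 314 °F → (314 − 32) × 5/9 = 156.67 °C = 429.82 K.
First-stage efficiency η₁ = 1 − T_m/T_H = 1 − 429.82/651.00 = 0.3398.
W₁ = η₁·Q_H = 0.3398 × 515 = 175.0 kJ.

W₁ ≈ 175.0 kJ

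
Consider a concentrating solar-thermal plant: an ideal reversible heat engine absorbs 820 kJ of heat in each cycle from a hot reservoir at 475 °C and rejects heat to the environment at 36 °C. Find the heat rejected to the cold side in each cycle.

Q_C ≈ 339 kJ

T_H = 475 °C → 475 + 273.15 = 748.15 K.
T_C = 36 °C → 36 + 273.15 = 309.15 K.
η_rev = 1 − T_C/T_H = 1 − 309.15/748.15 = 0.5868.
For a reversible cycle Q_C/Q_H = T_C/T_H, so Q_C = 820 × 309.15/748.15 = 339 kJ.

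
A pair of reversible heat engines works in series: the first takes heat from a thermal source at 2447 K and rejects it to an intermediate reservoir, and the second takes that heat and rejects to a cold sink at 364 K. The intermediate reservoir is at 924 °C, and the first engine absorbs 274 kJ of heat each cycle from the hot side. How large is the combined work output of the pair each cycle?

W_total ≈ 233.2 kJ

Two reversible stages in series are equivalent to a single Carnot engine between T_H and T_C, so η_total = 1 − T_C/T_H = 1 − 364.00/2447.00 = 0.8512.
W_total = η_total · Q_H = 0.8512 × 274 = 233.2 kJ.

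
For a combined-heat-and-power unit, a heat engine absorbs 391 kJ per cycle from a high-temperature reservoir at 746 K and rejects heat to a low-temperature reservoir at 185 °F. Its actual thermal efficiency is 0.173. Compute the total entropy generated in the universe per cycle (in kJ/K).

ΔS_univ ≈ 0.3787 kJ/K

T_C = 185 °F → (185 − 32) × 5/9 = 85.00 °C = 358.15 K.
W = η·Q_H = 0.173 × 391 = 67.64 kJ, so Q_C = Q_H − W = 323.4 kJ.
Reservoir entropy changes: ΔS_H = −Q_H/T_H = −391/746.00 = -0.5241 kJ/K and ΔS_C = +Q_C/T_C = 323.4/358.15 = 0.9029 kJ/K.
ΔS_univ = −Q_H/T_H + Q_C/T_C = 0.3787 kJ/K (> 0, since η = 0.173 < η_Carnot = 0.520).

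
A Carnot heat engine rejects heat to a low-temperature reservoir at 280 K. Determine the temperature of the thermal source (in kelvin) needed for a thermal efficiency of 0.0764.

T_H ≈ 303 K

From η = 1 − T_C/T_H, solving for T_H gives T_H = T_C/(1 − η) = 280.00/(1 − 0.0764) = 303 K.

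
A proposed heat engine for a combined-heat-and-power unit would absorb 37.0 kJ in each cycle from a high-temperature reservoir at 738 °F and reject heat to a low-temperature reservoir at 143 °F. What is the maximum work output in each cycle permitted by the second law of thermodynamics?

W_max ≈ 18.4 kJ

T_H = 738 °F → (738 − 32) × 5/9 = 392.22 °C = 665.37 K.
T_C = 143 °F → (143 − 32) × 5/9 = 61.67 °C = 334.82 K.
By the Carnot theorem, η_max = 1 − T_C/T_H = 1 − 334.82/665.37 = 0.4968.
W_max = η_max · Q_H = 0.4968 × 37.0 = 18.4 kJ.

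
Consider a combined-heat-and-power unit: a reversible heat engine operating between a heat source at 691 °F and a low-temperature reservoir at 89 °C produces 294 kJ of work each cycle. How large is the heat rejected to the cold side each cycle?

Q_C ≈ 384 kJ

T_H = 691 °F → (691 − 32) × 5/9 = 366.11 °C = 639.26 K.
T_C = 89 °C → 89 + 273.15 = 362.15 K.
The Carnot efficiency is η = 1 − T_C/T_H = 1 − 362.15/639.26 = 0.4335.
Since Q_C/Q_H = T_C/T_H and Q_H = W/η, Q_C = W·T_C/(T_H − T_C) = 294 × 362.15/277.11 = 384 kJ.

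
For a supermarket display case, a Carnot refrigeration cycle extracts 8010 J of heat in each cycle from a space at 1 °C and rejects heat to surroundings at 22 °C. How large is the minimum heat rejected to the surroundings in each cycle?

T_H = 22 °C → 22 + 273.15 = 295.15 K.
T_C = 1 °C → 1 + 273.15 = 274.15 K.
For a reversible cycle Q_H/Q_C = T_H/T_C, so Q_H = Q_C·T_H/T_C = 8010 × 295.15/274.15 = 8620 J.

Q_H ≈ 8620 J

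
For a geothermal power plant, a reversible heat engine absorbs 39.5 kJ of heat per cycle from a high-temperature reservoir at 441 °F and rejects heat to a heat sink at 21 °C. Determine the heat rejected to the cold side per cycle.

T_H = 441 °F → (441 − 32) × 5/9 = 227.22 °C = 500.37 K.
T_C = 21 °C → 21 + 273.15 = 294.15 K.
For a reversible engine, η = 1 − T_C/T_H = 1 − 294.15/500.37 = 0.4121.
For a reversible cycle Q_C/Q_H = T_C/T_H, so Q_C = 39.5 × 294.15/500.37 = 23.22 kJ.

Q_C ≈ 23.22 kJ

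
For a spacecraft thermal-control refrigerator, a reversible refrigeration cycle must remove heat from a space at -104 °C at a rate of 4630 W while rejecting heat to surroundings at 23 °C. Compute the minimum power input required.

Ẇ_in ≈ 3480 W

T_H = 23 °C → 23 + 273.15 = 296.15 K.
T_C = -104 °C → -104 + 273.15 = 169.15 K.
The reversible coefficient of performance is COP_R = T_C/(T_H − T_C) = 169.15/127.00 = 1.3319.
W = Q_C/COP_R = 4630/1.3319 = 3480 W.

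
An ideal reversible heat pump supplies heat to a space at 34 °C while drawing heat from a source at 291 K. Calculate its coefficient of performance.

COP_HP ≈ 19.0

T_H = 34 °C → 34 + 273.15 = 307.15 K.
Reversible heating COP: COP_HP = T_H/(T_H − T_C) = 307.15/(307.15 − 291.00) = 19.0.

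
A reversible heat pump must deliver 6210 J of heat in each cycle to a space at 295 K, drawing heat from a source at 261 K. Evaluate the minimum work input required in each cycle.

The Carnot heat-pump COP is COP_HP = T_H/(T_H − T_C) = 295.00/34.00 = 8.6765.
W = Q_H/COP_HP = 6210/8.6765 = 715.7 J.

W_in ≈ 715.7 J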